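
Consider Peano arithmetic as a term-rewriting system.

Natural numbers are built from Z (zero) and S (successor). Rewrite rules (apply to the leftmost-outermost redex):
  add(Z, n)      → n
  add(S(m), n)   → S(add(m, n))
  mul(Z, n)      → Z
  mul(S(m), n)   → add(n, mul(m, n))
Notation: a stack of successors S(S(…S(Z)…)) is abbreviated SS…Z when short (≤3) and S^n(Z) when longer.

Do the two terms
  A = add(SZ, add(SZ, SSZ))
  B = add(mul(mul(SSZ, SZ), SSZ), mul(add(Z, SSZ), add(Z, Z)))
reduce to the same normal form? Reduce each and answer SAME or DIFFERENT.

Answer: SAME — A ⇓ S^4(Z), B ⇓ S^4(Z)

Derivation:
Term A:
  start: add(SZ, add(SZ, SSZ))
  step 1: S(add(Z, add(SZ, SSZ)))
  step 2: S(add(SZ, SSZ))
  step 3: S(S(add(Z, SSZ)))
  step 4: S^4(Z)

Term B:
  start: add(mul(mul(SSZ, SZ), SSZ), mul(add(Z, SSZ), add(Z, Z)))
  step 1: add(mul(add(SZ, mul(SZ, SZ)), SSZ), mul(add(Z, SSZ), add(Z, Z)))
  step 2: add(mul(S(add(Z, mul(SZ, SZ))), SSZ), mul(add(Z, SSZ), add(Z, Z)))
  step 3: add(add(SSZ, mul(add(Z, mul(SZ, SZ)), SSZ)), mul(add(Z, SSZ), add(Z, Z)))
  step 4: add(S(add(SZ, mul(add(Z, mul(SZ, SZ)), SSZ))), mul(add(Z, SSZ), add(Z, Z)))
  step 5: S(add(add(SZ, mul(add(Z, mul(SZ, SZ)), SSZ)), mul(add(Z, SSZ), add(Z, Z))))
  step 6: S(add(S(add(Z, mul(add(Z, mul(SZ, SZ)), SSZ))), mul(add(Z, SSZ), add(Z, Z))))
  step 7: S(S(add(add(Z, mul(add(Z, mul(SZ, SZ)), SSZ)), mul(add(Z, SSZ), add(Z, Z)))))
  step 8: S(S(add(mul(add(Z, mul(SZ, SZ)), SSZ), mul(add(Z, SSZ), add(Z, Z)))))
  step 9: S(S(add(mul(mul(SZ, SZ), SSZ), mul(add(Z, SSZ), add(Z, Z)))))
  step 10: S(S(add(mul(add(SZ, mul(Z, SZ)), SSZ), mul(add(Z, SSZ), add(Z, Z)))))
  step 11: S(S(add(mul(S(add(Z, mul(Z, SZ))), SSZ), mul(add(Z, SSZ), add(Z, Z)))))
  step 12: S(S(add(add(SSZ, mul(add(Z, mul(Z, SZ)), SSZ)), mul(add(Z, SSZ), add(Z, Z)))))
  step 13: S(S(add(S(add(SZ, mul(add(Z, mul(Z, SZ)), SSZ))), mul(add(Z, SSZ), add(Z, Z)))))
  step 14: S(S(S(add(add(SZ, mul(add(Z, mul(Z, SZ)), SSZ)), mul(add(Z, SSZ), add(Z, Z))))))
  step 15: S(S(S(add(S(add(Z, mul(add(Z, mul(Z, SZ)), SSZ))), mul(add(Z, SSZ), add(Z, Z))))))
  step 16: S(S(S(S(add(add(Z, mul(add(Z, mul(Z, SZ)), SSZ)), mul(add(Z, SSZ), add(Z, Z)))))))
  step 17: S(S(S(S(add(mul(add(Z, mul(Z, SZ)), SSZ), mul(add(Z, SSZ), add(Z, Z)))))))
  step 18: S(S(S(S(add(mul(mul(Z, SZ), SSZ), mul(add(Z, SSZ), add(Z, Z)))))))
  step 19: S(S(S(S(add(mul(Z, SSZ), mul(add(Z, SSZ), add(Z, Z)))))))
  step 20: S(S(S(S(add(Z, mul(add(Z, SSZ), add(Z, Z)))))))
  step 21: S(S(S(S(mul(add(Z, SSZ), add(Z, Z))))))
  step 22: S(S(S(S(mul(SSZ, add(Z, Z))))))
  step 23: S(S(S(S(add(add(Z, Z), mul(SZ, add(Z, Z)))))))
  step 24: S(S(S(S(add(Z, mul(SZ, add(Z, Z)))))))
  step 25: S(S(S(S(mul(SZ, add(Z, Z))))))
  step 26: S(S(S(S(add(add(Z, Z), mul(Z, add(Z, Z)))))))
  step 27: S(S(S(S(add(Z, mul(Z, add(Z, Z)))))))
  step 28: S(S(S(S(mul(Z, add(Z, Z))))))
  step 29: S^4(Z)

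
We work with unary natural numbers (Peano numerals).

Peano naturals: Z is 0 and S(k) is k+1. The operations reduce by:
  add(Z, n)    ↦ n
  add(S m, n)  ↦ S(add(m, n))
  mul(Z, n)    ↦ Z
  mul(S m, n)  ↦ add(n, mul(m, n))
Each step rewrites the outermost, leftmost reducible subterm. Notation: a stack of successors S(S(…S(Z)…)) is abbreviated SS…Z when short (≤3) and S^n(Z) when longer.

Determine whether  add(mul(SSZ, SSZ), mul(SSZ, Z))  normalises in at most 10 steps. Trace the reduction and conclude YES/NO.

  start: add(mul(SSZ, SSZ), mul(SSZ, Z))
  [1] add(add(SSZ, mul(SZ, SSZ)), mul(SSZ, Z))
  [2] add(S(add(SZ, mul(SZ, SSZ))), mul(SSZ, Z))
  [3] S(add(add(SZ, mul(SZ, SSZ)), mul(SSZ, Z)))
  [4] S(add(S(add(Z, mul(SZ, SSZ))), mul(SSZ, Z)))
  [5] S(S(add(add(Z, mul(SZ, SSZ)), mul(SSZ, Z))))
  [6] S(S(add(mul(SZ, SSZ), mul(SSZ, Z))))
  [7] S(S(add(add(SSZ, mul(Z, SSZ)), mul(SSZ, Z))))
  [8] S(S(add(S(add(SZ, mul(Z, SSZ))), mul(SSZ, Z))))
  [9] S(S(S(add(add(SZ, mul(Z, SSZ)), mul(SSZ, Z)))))
  [10] S(S(S(add(S(add(Z, mul(Z, SSZ))), mul(SSZ, Z)))))

Answer: NO — after 10 steps the term is S(S(S(add(S(add(Z, mul(Z, SSZ))), mul(SSZ, Z))))), not yet normal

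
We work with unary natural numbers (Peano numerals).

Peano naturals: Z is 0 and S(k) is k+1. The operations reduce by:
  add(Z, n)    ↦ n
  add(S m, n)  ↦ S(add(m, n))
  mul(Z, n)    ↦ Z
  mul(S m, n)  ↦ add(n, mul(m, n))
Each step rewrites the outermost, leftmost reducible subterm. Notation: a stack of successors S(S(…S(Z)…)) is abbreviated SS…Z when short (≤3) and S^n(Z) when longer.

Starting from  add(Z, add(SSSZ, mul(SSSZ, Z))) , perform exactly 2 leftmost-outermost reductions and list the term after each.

Answer: after 2 steps: S(add(SSZ, mul(SSSZ, Z)))

Derivation:
  start: add(Z, add(SSSZ, mul(SSSZ, Z)))
  step 1: add(SSSZ, mul(SSSZ, Z))
  step 2: S(add(SSZ, mul(SSSZ, Z)))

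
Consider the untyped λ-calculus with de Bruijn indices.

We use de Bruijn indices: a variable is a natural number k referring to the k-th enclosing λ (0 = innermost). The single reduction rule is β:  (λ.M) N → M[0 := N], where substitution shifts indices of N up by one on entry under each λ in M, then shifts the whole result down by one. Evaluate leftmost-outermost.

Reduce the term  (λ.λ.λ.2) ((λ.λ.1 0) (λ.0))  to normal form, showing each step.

  start: (λ.λ.λ.2) ((λ.λ.1 0) (λ.0))
  [1] λ.λ.(λ.λ.1 0) (λ.0)
  [2] λ.λ.λ.(λ.0) 0
  [3] λ.λ.λ.0

Answer: normal form = λ.λ.λ.0  (in 3 steps)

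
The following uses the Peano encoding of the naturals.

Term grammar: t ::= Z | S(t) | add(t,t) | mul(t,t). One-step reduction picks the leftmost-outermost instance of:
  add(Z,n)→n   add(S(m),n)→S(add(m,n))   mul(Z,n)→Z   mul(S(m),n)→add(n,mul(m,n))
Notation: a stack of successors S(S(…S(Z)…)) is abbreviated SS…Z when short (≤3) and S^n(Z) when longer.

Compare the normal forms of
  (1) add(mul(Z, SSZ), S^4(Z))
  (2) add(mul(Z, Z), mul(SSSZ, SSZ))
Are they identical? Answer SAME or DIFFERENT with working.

Term A:
  start: add(mul(Z, SSZ), S^4(Z))
  [1] add(Z, S^4(Z))
  [2] S^4(Z)

Term B:
  start: add(mul(Z, Z), mul(SSSZ, SSZ))
  [1] add(Z, mul(SSSZ, SSZ))
  [2] mul(SSSZ, SSZ)
  [3] add(SSZ, mul(SSZ, SSZ))
  [4] S(add(SZ, mul(SSZ, SSZ)))
  [5] S(S(add(Z, mul(SSZ, SSZ))))
  [6] S(S(mul(SSZ, SSZ)))
  [7] S(S(add(SSZ, mul(SZ, SSZ))))
  [8] S(S(S(add(SZ, mul(SZ, SSZ)))))
  [9] S(S(S(S(add(Z, mul(SZ, SSZ))))))
  [10] S(S(S(S(mul(SZ, SSZ)))))
  [11] S(S(S(S(add(SSZ, mul(Z, SSZ))))))
  [12] S(S(S(S(S(add(SZ, mul(Z, SSZ)))))))
  [13] S(S(S(S(S(S(add(Z, mul(Z, SSZ))))))))
  [14] S(S(S(S(S(S(mul(Z, SSZ)))))))
  [15] S^6(Z)

Answer: DIFFERENT — A ⇓ S^4(Z), B ⇓ S^6(Z)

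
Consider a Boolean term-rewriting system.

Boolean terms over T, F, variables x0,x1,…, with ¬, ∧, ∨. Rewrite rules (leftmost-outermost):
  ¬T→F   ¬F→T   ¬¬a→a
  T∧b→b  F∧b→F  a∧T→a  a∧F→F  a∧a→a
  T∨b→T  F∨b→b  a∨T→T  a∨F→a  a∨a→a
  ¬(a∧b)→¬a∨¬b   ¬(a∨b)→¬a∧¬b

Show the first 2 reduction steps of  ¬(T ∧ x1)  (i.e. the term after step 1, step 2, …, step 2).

  start: ¬(T ∧ x1)
  [1] ¬T ∨ ¬x1
  [2] F ∨ ¬x1

Answer: after 2 steps: F ∨ ¬x1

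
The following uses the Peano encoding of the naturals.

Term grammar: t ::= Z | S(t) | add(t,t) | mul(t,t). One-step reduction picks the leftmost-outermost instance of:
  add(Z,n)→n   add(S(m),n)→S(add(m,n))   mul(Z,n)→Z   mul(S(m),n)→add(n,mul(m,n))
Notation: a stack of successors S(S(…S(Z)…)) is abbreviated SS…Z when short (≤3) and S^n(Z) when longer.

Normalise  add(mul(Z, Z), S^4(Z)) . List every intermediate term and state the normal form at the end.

  start: add(mul(Z, Z), S^4(Z))
  step 1: add(Z, S^4(Z))
  step 2: S^4(Z)

Answer: normal form = S^4(Z)  (in 2 steps)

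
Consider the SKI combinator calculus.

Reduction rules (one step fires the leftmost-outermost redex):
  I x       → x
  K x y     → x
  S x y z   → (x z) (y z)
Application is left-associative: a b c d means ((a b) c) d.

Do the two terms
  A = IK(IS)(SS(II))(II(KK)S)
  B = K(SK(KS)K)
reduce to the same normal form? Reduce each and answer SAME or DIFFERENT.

Term A:
  start: IK(IS)(SS(II))(II(KK)S)
  step 1: K(IS)(SS(II))(II(KK)S)
  step 2: IS(II(KK)S)
  step 3: S(II(KK)S)
  step 4: S(I(KK)S)
  step 5: S(KKS)
  step 6: SK

Term B:
  start: K(SK(KS)K)
  step 1: K(KK(KSK))
  step 2: KK

Answer: DIFFERENT — A ⇓ SK, B ⇓ KK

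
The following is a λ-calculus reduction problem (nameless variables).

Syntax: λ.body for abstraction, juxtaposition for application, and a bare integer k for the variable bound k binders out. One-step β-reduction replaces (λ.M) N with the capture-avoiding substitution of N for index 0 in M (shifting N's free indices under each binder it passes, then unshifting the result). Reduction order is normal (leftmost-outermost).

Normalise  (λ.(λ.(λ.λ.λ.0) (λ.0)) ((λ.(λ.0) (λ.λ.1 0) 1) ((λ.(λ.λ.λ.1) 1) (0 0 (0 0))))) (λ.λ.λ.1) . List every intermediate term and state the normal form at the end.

  start: (λ.(λ.(λ.λ.λ.0) (λ.0)) ((λ.(λ.0) (λ.λ.1 0) 1) ((λ.(λ.λ.λ.1) 1) (0 0 (0 0))))) (λ.λ.λ.1)
  [1] (λ.(λ.λ.λ.0) (λ.0)) ((λ.(λ.0) (λ.λ.1 0) (λ.λ.λ.1)) ((λ.(λ.λ.λ.1) (λ.λ.λ.1)) ((λ.λ.λ.1) (λ.λ.λ.1) ((λ.λ.λ.1) (λ.λ.λ.1)))))
  [2] (λ.λ.λ.0) (λ.0)
  [3] λ.λ.0

Answer: normal form = λ.λ.0  (in 3 steps)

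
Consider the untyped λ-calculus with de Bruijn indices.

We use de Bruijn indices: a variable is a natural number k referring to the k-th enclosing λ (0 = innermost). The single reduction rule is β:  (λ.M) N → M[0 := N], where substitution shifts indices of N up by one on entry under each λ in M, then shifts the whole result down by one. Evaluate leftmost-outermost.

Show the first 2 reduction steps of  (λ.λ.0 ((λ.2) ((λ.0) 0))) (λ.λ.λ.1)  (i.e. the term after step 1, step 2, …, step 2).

Answer: after 2 steps: λ.0 (λ.λ.λ.1)

Working:
  start: (λ.λ.0 ((λ.2) ((λ.0) 0))) (λ.λ.λ.1)
  →1  λ.0 ((λ.λ.λ.λ.1) ((λ.0) 0))
  →2  λ.0 (λ.λ.λ.1)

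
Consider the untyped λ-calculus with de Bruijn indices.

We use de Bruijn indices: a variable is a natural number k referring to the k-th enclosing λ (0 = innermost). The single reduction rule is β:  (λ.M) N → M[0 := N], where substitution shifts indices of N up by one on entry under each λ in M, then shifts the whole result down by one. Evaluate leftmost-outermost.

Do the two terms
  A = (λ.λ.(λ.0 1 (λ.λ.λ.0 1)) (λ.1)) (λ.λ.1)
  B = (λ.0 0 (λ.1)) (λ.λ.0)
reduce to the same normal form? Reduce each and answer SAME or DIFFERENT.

Answer: DIFFERENT — A ⇓ λ.0 (λ.λ.λ.0 1), B ⇓ λ.λ.λ.0

Working:
Term A:
  start: (λ.λ.(λ.0 1 (λ.λ.λ.0 1)) (λ.1)) (λ.λ.1)
  step 1: λ.(λ.0 1 (λ.λ.λ.0 1)) (λ.1)
  step 2: λ.(λ.1) 0 (λ.λ.λ.0 1)
  step 3: λ.0 (λ.λ.λ.0 1)

Term B:
  start: (λ.0 0 (λ.1)) (λ.λ.0)
  step 1: (λ.λ.0) (λ.λ.0) (λ.λ.λ.0)
  step 2: (λ.0) (λ.λ.λ.0)
  step 3: λ.λ.λ.0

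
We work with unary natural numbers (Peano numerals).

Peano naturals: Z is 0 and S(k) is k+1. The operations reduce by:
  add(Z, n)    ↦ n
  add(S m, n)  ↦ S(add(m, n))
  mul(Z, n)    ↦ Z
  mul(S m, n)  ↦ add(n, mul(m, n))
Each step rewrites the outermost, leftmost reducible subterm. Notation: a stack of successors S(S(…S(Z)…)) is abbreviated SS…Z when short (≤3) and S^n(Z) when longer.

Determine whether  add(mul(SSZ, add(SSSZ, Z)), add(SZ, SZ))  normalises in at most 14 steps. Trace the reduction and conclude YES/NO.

  start: add(mul(SSZ, add(SSSZ, Z)), add(SZ, SZ))
  step 1: add(add(add(SSSZ, Z), mul(SZ, add(SSSZ, Z))), add(SZ, SZ))
  step 2: add(add(S(add(SSZ, Z)), mul(SZ, add(SSSZ, Z))), add(SZ, SZ))
  step 3: add(S(add(add(SSZ, Z), mul(SZ, add(SSSZ, Z)))), add(SZ, SZ))
  step 4: S(add(add(add(SSZ, Z), mul(SZ, add(SSSZ, Z))), add(SZ, SZ)))
  step 5: S(add(add(S(add(SZ, Z)), mul(SZ, add(SSSZ, Z))), add(SZ, SZ)))
  step 6: S(add(S(add(add(SZ, Z), mul(SZ, add(SSSZ, Z)))), add(SZ, SZ)))
  step 7: S(S(add(add(add(SZ, Z), mul(SZ, add(SSSZ, Z))), add(SZ, SZ))))
  step 8: S(S(add(add(S(add(Z, Z)), mul(SZ, add(SSSZ, Z))), add(SZ, SZ))))
  step 9: S(S(add(S(add(add(Z, Z), mul(SZ, add(SSSZ, Z)))), add(SZ, SZ))))
  step 10: S(S(S(add(add(add(Z, Z), mul(SZ, add(SSSZ, Z))), add(SZ, SZ)))))
  step 11: S(S(S(add(add(Z, mul(SZ, add(SSSZ, Z))), add(SZ, SZ)))))
  step 12: S(S(S(add(mul(SZ, add(SSSZ, Z)), add(SZ, SZ)))))
  step 13: S(S(S(add(add(add(SSSZ, Z), mul(Z, add(SSSZ, Z))), add(SZ, SZ)))))
  step 14: S(S(S(add(add(S(add(SSZ, Z)), mul(Z, add(SSSZ, Z))), add(SZ, SZ)))))

Answer: NO — after 14 steps the term is S(S(S(add(add(S(add(SSZ, Z)), mul(Z, add(SSSZ, Z))), add(SZ, SZ))))), not yet normal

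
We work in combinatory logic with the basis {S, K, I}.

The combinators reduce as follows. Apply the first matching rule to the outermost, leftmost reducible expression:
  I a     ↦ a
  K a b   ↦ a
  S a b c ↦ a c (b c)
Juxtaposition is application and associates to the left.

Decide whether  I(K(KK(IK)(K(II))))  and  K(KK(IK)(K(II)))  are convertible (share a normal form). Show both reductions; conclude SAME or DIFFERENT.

Answer: SAME — A ⇓ K(K(KI)), B ⇓ K(K(KI))

Working:
Term A:
  start: I(K(KK(IK)(K(II))))
  [1] K(KK(IK)(K(II)))
  [2] K(K(K(II)))
  [3] K(K(KI))

Term B:
  start: K(KK(IK)(K(II)))
  [1] K(K(K(II)))
  [2] K(K(KI))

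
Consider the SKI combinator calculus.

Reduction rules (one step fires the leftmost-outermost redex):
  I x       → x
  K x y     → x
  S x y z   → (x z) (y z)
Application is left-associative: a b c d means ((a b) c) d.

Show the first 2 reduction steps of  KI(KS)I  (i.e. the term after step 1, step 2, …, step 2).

  start: KI(KS)I
  →1  II
  →2  I

Answer: after 2 steps: I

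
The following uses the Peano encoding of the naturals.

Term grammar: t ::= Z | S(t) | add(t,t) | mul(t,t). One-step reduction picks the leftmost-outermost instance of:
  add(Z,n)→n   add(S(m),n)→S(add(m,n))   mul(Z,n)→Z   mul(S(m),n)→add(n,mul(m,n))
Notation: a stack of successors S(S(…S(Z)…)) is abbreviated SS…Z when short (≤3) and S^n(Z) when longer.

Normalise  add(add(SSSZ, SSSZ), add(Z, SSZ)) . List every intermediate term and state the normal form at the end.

  start: add(add(SSSZ, SSSZ), add(Z, SSZ))
  step 1: add(S(add(SSZ, SSSZ)), add(Z, SSZ))
  step 2: S(add(add(SSZ, SSSZ), add(Z, SSZ)))
  step 3: S(add(S(add(SZ, SSSZ)), add(Z, SSZ)))
  step 4: S(S(add(add(SZ, SSSZ), add(Z, SSZ))))
  step 5: S(S(add(S(add(Z, SSSZ)), add(Z, SSZ))))
  step 6: S(S(S(add(add(Z, SSSZ), add(Z, SSZ)))))
  step 7: S(S(S(add(SSSZ, add(Z, SSZ)))))
  step 8: S(S(S(S(add(SSZ, add(Z, SSZ))))))
  step 9: S(S(S(S(S(add(SZ, add(Z, SSZ)))))))
  step 10: S(S(S(S(S(S(add(Z, add(Z, SSZ))))))))
  step 11: S(S(S(S(S(S(add(Z, SSZ)))))))
  step 12: S^8(Z)

Answer: normal form = S^8(Z)  (in 12 steps)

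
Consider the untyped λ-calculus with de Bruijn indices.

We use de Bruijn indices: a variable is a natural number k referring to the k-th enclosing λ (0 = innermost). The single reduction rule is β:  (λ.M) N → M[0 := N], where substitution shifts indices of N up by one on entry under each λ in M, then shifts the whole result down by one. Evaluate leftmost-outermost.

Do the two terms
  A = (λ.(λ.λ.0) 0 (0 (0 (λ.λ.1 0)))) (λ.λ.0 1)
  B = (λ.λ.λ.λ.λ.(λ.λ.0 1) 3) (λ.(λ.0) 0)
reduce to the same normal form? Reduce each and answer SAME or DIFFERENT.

Term A:
  start: (λ.(λ.λ.0) 0 (0 (0 (λ.λ.1 0)))) (λ.λ.0 1)
  step 1: (λ.λ.0) (λ.λ.0 1) ((λ.λ.0 1) ((λ.λ.0 1) (λ.λ.1 0)))
  step 2: (λ.0) ((λ.λ.0 1) ((λ.λ.0 1) (λ.λ.1 0)))
  step 3: (λ.λ.0 1) ((λ.λ.0 1) (λ.λ.1 0))
  step 4: λ.0 ((λ.λ.0 1) (λ.λ.1 0))
  step 5: λ.0 (λ.0 (λ.λ.1 0))

Term B:
  start: (λ.λ.λ.λ.λ.(λ.λ.0 1) 3) (λ.(λ.0) 0)
  step 1: λ.λ.λ.λ.(λ.λ.0 1) 3
  step 2: λ.λ.λ.λ.λ.0 4

Answer: DIFFERENT — A ⇓ λ.0 (λ.0 (λ.λ.1 0)), B ⇓ λ.λ.λ.λ.λ.0 4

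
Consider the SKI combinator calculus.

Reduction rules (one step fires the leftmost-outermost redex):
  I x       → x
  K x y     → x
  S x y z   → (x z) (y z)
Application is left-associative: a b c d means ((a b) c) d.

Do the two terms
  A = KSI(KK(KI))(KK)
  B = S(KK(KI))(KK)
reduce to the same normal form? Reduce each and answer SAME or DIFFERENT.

Term A:
  start: KSI(KK(KI))(KK)
  [1] S(KK(KI))(KK)
  [2] SK(KK)

Term B:
  start: S(KK(KI))(KK)
  [1] SK(KK)

Answer: SAME — A ⇓ SK(KK), B ⇓ SK(KK)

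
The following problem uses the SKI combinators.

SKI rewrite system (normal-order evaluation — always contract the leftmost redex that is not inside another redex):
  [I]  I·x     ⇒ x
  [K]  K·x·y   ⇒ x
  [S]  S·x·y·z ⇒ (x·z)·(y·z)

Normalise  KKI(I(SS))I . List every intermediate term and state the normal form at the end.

Answer: normal form = SS  (in 3 steps)

Reduction:
  start: KKI(I(SS))I
  [1] K(I(SS))I
  [2] I(SS)
  [3] SS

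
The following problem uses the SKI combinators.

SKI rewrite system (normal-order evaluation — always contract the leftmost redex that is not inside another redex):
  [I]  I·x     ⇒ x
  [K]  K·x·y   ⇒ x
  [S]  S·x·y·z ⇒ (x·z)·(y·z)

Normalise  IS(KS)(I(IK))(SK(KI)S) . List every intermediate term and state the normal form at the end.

  start: IS(KS)(I(IK))(SK(KI)S)
  step 1: S(KS)(I(IK))(SK(KI)S)
  step 2: KS(SK(KI)S)(I(IK)(SK(KI)S))
  step 3: S(I(IK)(SK(KI)S))
  step 4: S(IK(SK(KI)S))
  step 5: S(K(SK(KI)S))
  step 6: S(K(KS(KIS)))
  step 7: S(KS)

Answer: normal form = S(KS)  (in 7 steps)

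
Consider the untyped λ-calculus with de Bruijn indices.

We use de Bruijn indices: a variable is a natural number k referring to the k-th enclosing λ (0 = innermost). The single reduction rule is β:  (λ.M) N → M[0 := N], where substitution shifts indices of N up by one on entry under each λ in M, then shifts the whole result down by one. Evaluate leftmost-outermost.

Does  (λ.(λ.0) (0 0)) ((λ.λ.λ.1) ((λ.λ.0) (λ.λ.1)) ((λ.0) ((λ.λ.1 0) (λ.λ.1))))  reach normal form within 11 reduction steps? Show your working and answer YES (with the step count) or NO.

  start: (λ.(λ.0) (0 0)) ((λ.λ.λ.1) ((λ.λ.0) (λ.λ.1)) ((λ.0) ((λ.λ.1 0) (λ.λ.1))))
  →1  (λ.0) ((λ.λ.λ.1) ((λ.λ.0) (λ.λ.1)) ((λ.0) ((λ.λ.1 0) (λ.λ.1))) ((λ.λ.λ.1) ((λ.λ.0) (λ.λ.1)) ((λ.0) ((λ.λ.1 0) (λ.λ.1)))))
  →2  (λ.λ.λ.1) ((λ.λ.0) (λ.λ.1)) ((λ.0) ((λ.λ.1 0) (λ.λ.1))) ((λ.λ.λ.1) ((λ.λ.0) (λ.λ.1)) ((λ.0) ((λ.λ.1 0) (λ.λ.1))))
  →3  (λ.λ.1) ((λ.0) ((λ.λ.1 0) (λ.λ.1))) ((λ.λ.λ.1) ((λ.λ.0) (λ.λ.1)) ((λ.0) ((λ.λ.1 0) (λ.λ.1))))
  →4  (λ.(λ.0) ((λ.λ.1 0) (λ.λ.1))) ((λ.λ.λ.1) ((λ.λ.0) (λ.λ.1)) ((λ.0) ((λ.λ.1 0) (λ.λ.1))))
  →5  (λ.0) ((λ.λ.1 0) (λ.λ.1))
  →6  (λ.λ.1 0) (λ.λ.1)
  →7  λ.(λ.λ.1) 0
  →8  λ.λ.1

Answer: YES — reaches normal form λ.λ.1 in 8 ≤ 11 steps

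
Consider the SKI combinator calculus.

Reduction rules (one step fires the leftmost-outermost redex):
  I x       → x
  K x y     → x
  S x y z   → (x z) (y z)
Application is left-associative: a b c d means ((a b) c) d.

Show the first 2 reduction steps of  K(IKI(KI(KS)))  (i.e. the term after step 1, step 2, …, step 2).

  start: K(IKI(KI(KS)))
  [1] K(KI(KI(KS)))
  [2] KI

Answer: after 2 steps: KI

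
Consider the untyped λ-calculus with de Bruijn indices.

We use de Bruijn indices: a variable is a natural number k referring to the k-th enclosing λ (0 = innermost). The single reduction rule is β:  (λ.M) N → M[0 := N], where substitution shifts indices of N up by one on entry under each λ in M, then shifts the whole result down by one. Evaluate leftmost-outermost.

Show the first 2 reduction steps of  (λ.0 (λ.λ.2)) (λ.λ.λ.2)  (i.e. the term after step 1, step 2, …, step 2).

Answer: after 2 steps: λ.λ.λ.λ.λ.λ.λ.2

Working:
  start: (λ.0 (λ.λ.2)) (λ.λ.λ.2)
  [1] (λ.λ.λ.2) (λ.λ.λ.λ.λ.2)
  [2] λ.λ.λ.λ.λ.λ.λ.2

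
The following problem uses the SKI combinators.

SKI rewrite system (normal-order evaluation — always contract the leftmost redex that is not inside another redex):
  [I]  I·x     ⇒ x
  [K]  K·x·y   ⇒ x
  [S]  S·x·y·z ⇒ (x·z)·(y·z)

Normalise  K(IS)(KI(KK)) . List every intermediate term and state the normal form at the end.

  start: K(IS)(KI(KK))
  [1] IS
  [2] S

Answer: normal form = S  (in 2 steps)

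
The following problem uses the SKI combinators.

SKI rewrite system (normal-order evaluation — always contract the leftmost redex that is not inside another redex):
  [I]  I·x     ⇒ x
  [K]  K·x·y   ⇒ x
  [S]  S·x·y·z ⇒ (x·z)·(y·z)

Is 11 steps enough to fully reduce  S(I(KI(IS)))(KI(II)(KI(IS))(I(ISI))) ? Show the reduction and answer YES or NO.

  start: S(I(KI(IS)))(KI(II)(KI(IS))(I(ISI)))
  [1] S(KI(IS))(KI(II)(KI(IS))(I(ISI)))
  [2] SI(KI(II)(KI(IS))(I(ISI)))
  [3] SI(I(KI(IS))(I(ISI)))
  [4] SI(KI(IS)(I(ISI)))
  [5] SI(I(I(ISI)))
  [6] SI(I(ISI))
  [7] SI(ISI)
  [8] SI(SI)

Answer: YES — reaches normal form SI(SI) in 8 ≤ 11 steps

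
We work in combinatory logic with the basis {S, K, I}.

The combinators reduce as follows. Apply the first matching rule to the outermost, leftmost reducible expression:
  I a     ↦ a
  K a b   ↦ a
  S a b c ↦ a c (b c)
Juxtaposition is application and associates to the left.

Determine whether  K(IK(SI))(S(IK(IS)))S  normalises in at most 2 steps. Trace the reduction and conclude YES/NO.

  start: K(IK(SI))(S(IK(IS)))S
  [1] IK(SI)S
  [2] K(SI)S

Answer: NO — after 2 steps the term is K(SI)S, not yet normal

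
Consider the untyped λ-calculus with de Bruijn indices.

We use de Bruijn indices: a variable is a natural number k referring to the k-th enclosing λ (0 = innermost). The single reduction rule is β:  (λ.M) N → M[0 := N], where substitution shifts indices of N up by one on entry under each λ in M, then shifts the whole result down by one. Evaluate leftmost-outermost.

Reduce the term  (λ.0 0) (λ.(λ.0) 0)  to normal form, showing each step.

  start: (λ.0 0) (λ.(λ.0) 0)
  →1  (λ.(λ.0) 0) (λ.(λ.0) 0)
  →2  (λ.0) (λ.(λ.0) 0)
  →3  λ.(λ.0) 0
  →4  λ.0

Answer: normal form = λ.0  (in 4 steps)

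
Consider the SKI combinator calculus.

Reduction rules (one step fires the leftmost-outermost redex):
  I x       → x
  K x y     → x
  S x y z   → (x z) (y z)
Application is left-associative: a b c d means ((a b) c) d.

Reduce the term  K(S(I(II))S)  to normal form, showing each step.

Answer: normal form = K(SIS)  (in 2 steps)

Working:
  start: K(S(I(II))S)
  [1] K(S(II)S)
  [2] K(SIS)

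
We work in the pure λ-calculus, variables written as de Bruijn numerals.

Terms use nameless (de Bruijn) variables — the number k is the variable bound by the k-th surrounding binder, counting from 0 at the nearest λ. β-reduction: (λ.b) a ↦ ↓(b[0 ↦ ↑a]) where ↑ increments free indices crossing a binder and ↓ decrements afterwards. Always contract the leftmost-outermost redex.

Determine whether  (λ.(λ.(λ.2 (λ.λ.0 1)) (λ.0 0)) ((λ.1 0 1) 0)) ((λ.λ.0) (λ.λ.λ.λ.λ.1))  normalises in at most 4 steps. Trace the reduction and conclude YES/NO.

Answer: NO — after 4 steps the term is (λ.0) (λ.λ.0 1), not yet normal

Reduction:
  start: (λ.(λ.(λ.2 (λ.λ.0 1)) (λ.0 0)) ((λ.1 0 1) 0)) ((λ.λ.0) (λ.λ.λ.λ.λ.1))
  step 1: (λ.(λ.(λ.λ.0) (λ.λ.λ.λ.λ.1) (λ.λ.0 1)) (λ.0 0)) ((λ.(λ.λ.0) (λ.λ.λ.λ.λ.1) 0 ((λ.λ.0) (λ.λ.λ.λ.λ.1))) ((λ.λ.0) (λ.λ.λ.λ.λ.1)))
  step 2: (λ.(λ.λ.0) (λ.λ.λ.λ.λ.1) (λ.λ.0 1)) (λ.0 0)
  step 3: (λ.λ.0) (λ.λ.λ.λ.λ.1) (λ.λ.0 1)
  step 4: (λ.0) (λ.λ.0 1)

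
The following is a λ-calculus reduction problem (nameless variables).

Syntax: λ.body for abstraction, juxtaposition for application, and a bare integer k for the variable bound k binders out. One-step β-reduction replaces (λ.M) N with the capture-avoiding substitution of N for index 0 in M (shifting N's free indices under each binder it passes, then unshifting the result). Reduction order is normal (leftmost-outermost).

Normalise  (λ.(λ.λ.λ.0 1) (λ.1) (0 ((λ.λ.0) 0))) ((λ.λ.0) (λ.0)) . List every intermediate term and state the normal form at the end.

  start: (λ.(λ.λ.λ.0 1) (λ.1) (0 ((λ.λ.0) 0))) ((λ.λ.0) (λ.0))
  [1] (λ.λ.λ.0 1) (λ.(λ.λ.0) (λ.0)) ((λ.λ.0) (λ.0) ((λ.λ.0) ((λ.λ.0) (λ.0))))
  [2] (λ.λ.0 1) ((λ.λ.0) (λ.0) ((λ.λ.0) ((λ.λ.0) (λ.0))))
  [3] λ.0 ((λ.λ.0) (λ.0) ((λ.λ.0) ((λ.λ.0) (λ.0))))
  [4] λ.0 ((λ.0) ((λ.λ.0) ((λ.λ.0) (λ.0))))
  [5] λ.0 ((λ.λ.0) ((λ.λ.0) (λ.0)))
  [6] λ.0 (λ.0)

Answer: normal form = λ.0 (λ.0)  (in 6 steps)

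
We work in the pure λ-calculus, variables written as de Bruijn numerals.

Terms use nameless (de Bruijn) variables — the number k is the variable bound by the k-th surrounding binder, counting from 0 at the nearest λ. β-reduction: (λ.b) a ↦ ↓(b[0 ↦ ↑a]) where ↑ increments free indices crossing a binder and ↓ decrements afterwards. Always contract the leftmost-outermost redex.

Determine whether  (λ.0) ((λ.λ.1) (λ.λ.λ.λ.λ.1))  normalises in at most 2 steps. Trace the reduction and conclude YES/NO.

Answer: YES — reaches normal form λ.λ.λ.λ.λ.λ.1 in 2 ≤ 2 steps

Working:
  start: (λ.0) ((λ.λ.1) (λ.λ.λ.λ.λ.1))
  →1  (λ.λ.1) (λ.λ.λ.λ.λ.1)
  →2  λ.λ.λ.λ.λ.λ.1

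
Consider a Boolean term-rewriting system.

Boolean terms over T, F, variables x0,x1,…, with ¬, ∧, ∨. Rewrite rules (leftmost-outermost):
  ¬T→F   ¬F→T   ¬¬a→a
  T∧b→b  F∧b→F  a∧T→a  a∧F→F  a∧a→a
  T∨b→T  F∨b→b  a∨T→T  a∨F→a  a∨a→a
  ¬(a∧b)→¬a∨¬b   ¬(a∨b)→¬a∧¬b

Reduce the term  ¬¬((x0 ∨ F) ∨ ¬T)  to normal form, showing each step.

Answer: normal form = x0  (in 4 steps)

Derivation:
  start: ¬¬((x0 ∨ F) ∨ ¬T)
  step 1: (x0 ∨ F) ∨ ¬T
  step 2: x0 ∨ ¬T
  step 3: x0 ∨ F
  step 4: x0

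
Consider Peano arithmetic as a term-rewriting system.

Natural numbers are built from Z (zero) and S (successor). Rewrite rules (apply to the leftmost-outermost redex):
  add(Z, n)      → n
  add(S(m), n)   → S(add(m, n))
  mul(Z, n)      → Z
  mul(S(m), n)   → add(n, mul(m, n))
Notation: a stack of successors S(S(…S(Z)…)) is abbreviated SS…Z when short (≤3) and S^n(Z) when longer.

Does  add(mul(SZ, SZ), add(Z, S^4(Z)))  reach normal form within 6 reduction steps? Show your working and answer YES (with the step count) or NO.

  start: add(mul(SZ, SZ), add(Z, S^4(Z)))
  [1] add(add(SZ, mul(Z, SZ)), add(Z, S^4(Z)))
  [2] add(S(add(Z, mul(Z, SZ))), add(Z, S^4(Z)))
  [3] S(add(add(Z, mul(Z, SZ)), add(Z, S^4(Z))))
  [4] S(add(mul(Z, SZ), add(Z, S^4(Z))))
  [5] S(add(Z, add(Z, S^4(Z))))
  [6] S(add(Z, S^4(Z)))

Answer: NO — after 6 steps the term is S(add(Z, S^4(Z))), not yet normal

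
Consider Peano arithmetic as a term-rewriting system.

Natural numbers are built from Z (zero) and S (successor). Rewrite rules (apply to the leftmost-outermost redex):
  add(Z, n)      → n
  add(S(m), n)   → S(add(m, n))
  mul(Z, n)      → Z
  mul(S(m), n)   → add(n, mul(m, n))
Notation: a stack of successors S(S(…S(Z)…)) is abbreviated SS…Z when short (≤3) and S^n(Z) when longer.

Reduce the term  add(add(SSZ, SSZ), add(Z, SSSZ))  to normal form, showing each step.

Answer: normal form = S^7(Z)  (in 9 steps)

Derivation:
  start: add(add(SSZ, SSZ), add(Z, SSSZ))
  →1  add(S(add(SZ, SSZ)), add(Z, SSSZ))
  →2  S(add(add(SZ, SSZ), add(Z, SSSZ)))
  →3  S(add(S(add(Z, SSZ)), add(Z, SSSZ)))
  →4  S(S(add(add(Z, SSZ), add(Z, SSSZ))))
  →5  S(S(add(SSZ, add(Z, SSSZ))))
  →6  S(S(S(add(SZ, add(Z, SSSZ)))))
  →7  S(S(S(S(add(Z, add(Z, SSSZ))))))
  →8  S(S(S(S(add(Z, SSSZ)))))
  →9  S^7(Z)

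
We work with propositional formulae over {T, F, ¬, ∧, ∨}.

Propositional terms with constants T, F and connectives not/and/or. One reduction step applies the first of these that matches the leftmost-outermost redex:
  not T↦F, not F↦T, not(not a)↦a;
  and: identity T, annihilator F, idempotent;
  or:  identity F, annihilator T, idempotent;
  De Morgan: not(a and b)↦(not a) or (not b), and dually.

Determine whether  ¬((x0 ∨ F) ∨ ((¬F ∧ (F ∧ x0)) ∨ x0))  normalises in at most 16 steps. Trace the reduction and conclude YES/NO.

Answer: YES — reaches normal form ¬x0 in 13 ≤ 16 steps

Reduction:
  start: ¬((x0 ∨ F) ∨ ((¬F ∧ (F ∧ x0)) ∨ x0))
  [1] ¬(x0 ∨ F) ∧ ¬((¬F ∧ (F ∧ x0)) ∨ x0)
  [2] (¬x0 ∧ ¬F) ∧ ¬((¬F ∧ (F ∧ x0)) ∨ x0)
  [3] (¬x0 ∧ T) ∧ ¬((¬F ∧ (F ∧ x0)) ∨ x0)
  [4] ¬x0 ∧ ¬((¬F ∧ (F ∧ x0)) ∨ x0)
  [5] ¬x0 ∧ (¬(¬F ∧ (F ∧ x0)) ∧ ¬x0)
  [6] ¬x0 ∧ ((¬¬F ∨ ¬(F ∧ x0)) ∧ ¬x0)
  [7] ¬x0 ∧ ((F ∨ ¬(F ∧ x0)) ∧ ¬x0)
  [8] ¬x0 ∧ (¬(F ∧ x0) ∧ ¬x0)
  [9] ¬x0 ∧ ((¬F ∨ ¬x0) ∧ ¬x0)
  [10] ¬x0 ∧ ((T ∨ ¬x0) ∧ ¬x0)
  [11] ¬x0 ∧ (T ∧ ¬x0)
  [12] ¬x0 ∧ ¬x0
  [13] ¬x0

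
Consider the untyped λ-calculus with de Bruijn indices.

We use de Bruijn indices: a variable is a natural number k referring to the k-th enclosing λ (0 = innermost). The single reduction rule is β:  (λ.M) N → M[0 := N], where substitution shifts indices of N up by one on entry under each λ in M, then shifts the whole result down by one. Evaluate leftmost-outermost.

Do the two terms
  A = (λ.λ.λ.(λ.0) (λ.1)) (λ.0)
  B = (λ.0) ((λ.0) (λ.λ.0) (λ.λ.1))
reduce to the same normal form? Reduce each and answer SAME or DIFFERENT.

Answer: DIFFERENT — A ⇓ λ.λ.λ.1, B ⇓ λ.0

Reduction:
Term A:
  start: (λ.λ.λ.(λ.0) (λ.1)) (λ.0)
  →1  λ.λ.(λ.0) (λ.1)
  →2  λ.λ.λ.1

Term B:
  start: (λ.0) ((λ.0) (λ.λ.0) (λ.λ.1))
  →1  (λ.0) (λ.λ.0) (λ.λ.1)
  →2  (λ.λ.0) (λ.λ.1)
  →3  λ.0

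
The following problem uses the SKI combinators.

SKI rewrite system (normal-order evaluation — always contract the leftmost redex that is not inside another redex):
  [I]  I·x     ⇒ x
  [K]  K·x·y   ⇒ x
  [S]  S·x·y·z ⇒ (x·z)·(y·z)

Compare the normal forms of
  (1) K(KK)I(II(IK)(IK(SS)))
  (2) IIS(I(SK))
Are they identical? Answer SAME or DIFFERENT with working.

Answer: DIFFERENT — A ⇓ K, B ⇓ S(SK)

Reduction:
Term A:
  start: K(KK)I(II(IK)(IK(SS)))
  →1  KK(II(IK)(IK(SS)))
  →2  K

Term B:
  start: IIS(I(SK))
  →1  IS(I(SK))
  →2  S(I(SK))
  →3  S(SK)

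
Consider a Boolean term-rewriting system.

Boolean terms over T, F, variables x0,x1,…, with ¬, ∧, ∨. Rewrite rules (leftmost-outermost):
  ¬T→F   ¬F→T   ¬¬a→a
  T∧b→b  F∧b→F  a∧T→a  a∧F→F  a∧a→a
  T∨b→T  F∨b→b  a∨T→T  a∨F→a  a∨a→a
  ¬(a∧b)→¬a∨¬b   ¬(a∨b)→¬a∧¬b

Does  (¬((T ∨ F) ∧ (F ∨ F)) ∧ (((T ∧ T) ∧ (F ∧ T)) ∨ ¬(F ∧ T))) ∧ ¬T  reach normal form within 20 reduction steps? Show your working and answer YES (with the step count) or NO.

  start: (¬((T ∨ F) ∧ (F ∨ F)) ∧ (((T ∧ T) ∧ (F ∧ T)) ∨ ¬(F ∧ T))) ∧ ¬T
  [1] ((¬(T ∨ F) ∨ ¬(F ∨ F)) ∧ (((T ∧ T) ∧ (F ∧ T)) ∨ ¬(F ∧ T))) ∧ ¬T
  [2] (((¬T ∧ ¬F) ∨ ¬(F ∨ F)) ∧ (((T ∧ T) ∧ (F ∧ T)) ∨ ¬(F ∧ T))) ∧ ¬T
  [3] (((F ∧ ¬F) ∨ ¬(F ∨ F)) ∧ (((T ∧ T) ∧ (F ∧ T)) ∨ ¬(F ∧ T))) ∧ ¬T
  [4] ((F ∨ ¬(F ∨ F)) ∧ (((T ∧ T) ∧ (F ∧ T)) ∨ ¬(F ∧ T))) ∧ ¬T
  [5] (¬(F ∨ F) ∧ (((T ∧ T) ∧ (F ∧ T)) ∨ ¬(F ∧ T))) ∧ ¬T
  [6] ((¬F ∧ ¬F) ∧ (((T ∧ T) ∧ (F ∧ T)) ∨ ¬(F ∧ T))) ∧ ¬T
  [7] (¬F ∧ (((T ∧ T) ∧ (F ∧ T)) ∨ ¬(F ∧ T))) ∧ ¬T
  [8] (T ∧ (((T ∧ T) ∧ (F ∧ T)) ∨ ¬(F ∧ T))) ∧ ¬T
  [9] (((T ∧ T) ∧ (F ∧ T)) ∨ ¬(F ∧ T)) ∧ ¬T
  [10] ((T ∧ (F ∧ T)) ∨ ¬(F ∧ T)) ∧ ¬T
  [11] ((F ∧ T) ∨ ¬(F ∧ T)) ∧ ¬T
  [12] (F ∨ ¬(F ∧ T)) ∧ ¬T
  [13] ¬(F ∧ T) ∧ ¬T
  [14] (¬F ∨ ¬T) ∧ ¬T
  [15] (T ∨ ¬T) ∧ ¬T
  [16] T ∧ ¬T
  [17] ¬T
  [18] F

Answer: YES — reaches normal form F in 18 ≤ 20 steps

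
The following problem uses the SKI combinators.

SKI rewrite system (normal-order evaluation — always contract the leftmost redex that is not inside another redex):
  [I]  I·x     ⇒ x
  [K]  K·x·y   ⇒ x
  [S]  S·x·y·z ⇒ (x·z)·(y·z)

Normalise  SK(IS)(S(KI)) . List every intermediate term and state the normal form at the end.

Answer: normal form = S(KI)  (in 2 steps)

Reduction:
  start: SK(IS)(S(KI))
  →1  K(S(KI))(IS(S(KI)))
  →2  S(KI)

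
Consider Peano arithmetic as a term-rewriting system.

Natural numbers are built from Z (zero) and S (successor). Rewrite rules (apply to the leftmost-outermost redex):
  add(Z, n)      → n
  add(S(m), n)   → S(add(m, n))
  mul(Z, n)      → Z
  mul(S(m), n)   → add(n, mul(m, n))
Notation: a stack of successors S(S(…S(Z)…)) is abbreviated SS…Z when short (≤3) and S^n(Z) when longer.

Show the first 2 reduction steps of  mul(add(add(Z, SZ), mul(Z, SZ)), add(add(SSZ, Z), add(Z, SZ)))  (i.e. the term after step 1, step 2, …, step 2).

Answer: after 2 steps: mul(S(add(Z, mul(Z, SZ))), add(add(SSZ, Z), add(Z, SZ)))

Reduction:
  start: mul(add(add(Z, SZ), mul(Z, SZ)), add(add(SSZ, Z), add(Z, SZ)))
  step 1: mul(add(SZ, mul(Z, SZ)), add(add(SSZ, Z), add(Z, SZ)))
  step 2: mul(S(add(Z, mul(Z, SZ))), add(add(SSZ, Z), add(Z, SZ)))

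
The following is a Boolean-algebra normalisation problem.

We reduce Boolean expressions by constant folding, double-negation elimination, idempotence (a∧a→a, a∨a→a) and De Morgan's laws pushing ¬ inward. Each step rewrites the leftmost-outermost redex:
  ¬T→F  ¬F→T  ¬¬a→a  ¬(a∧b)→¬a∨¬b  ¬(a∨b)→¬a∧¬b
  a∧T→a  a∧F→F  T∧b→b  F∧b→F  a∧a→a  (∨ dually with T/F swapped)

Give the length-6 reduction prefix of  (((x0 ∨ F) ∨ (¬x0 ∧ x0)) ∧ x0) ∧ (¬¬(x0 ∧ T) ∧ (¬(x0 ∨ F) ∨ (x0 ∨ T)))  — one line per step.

Answer: after 6 steps: ((x0 ∨ (¬x0 ∧ x0)) ∧ x0) ∧ (x0 ∧ (¬x0 ∨ (x0 ∨ T)))

Derivation:
  start: (((x0 ∨ F) ∨ (¬x0 ∧ x0)) ∧ x0) ∧ (¬¬(x0 ∧ T) ∧ (¬(x0 ∨ F) ∨ (x0 ∨ T)))
  step 1: ((x0 ∨ (¬x0 ∧ x0)) ∧ x0) ∧ (¬¬(x0 ∧ T) ∧ (¬(x0 ∨ F) ∨ (x0 ∨ T)))
  step 2: ((x0 ∨ (¬x0 ∧ x0)) ∧ x0) ∧ ((x0 ∧ T) ∧ (¬(x0 ∨ F) ∨ (x0 ∨ T)))
  step 3: ((x0 ∨ (¬x0 ∧ x0)) ∧ x0) ∧ (x0 ∧ (¬(x0 ∨ F) ∨ (x0 ∨ T)))
  step 4: ((x0 ∨ (¬x0 ∧ x0)) ∧ x0) ∧ (x0 ∧ ((¬x0 ∧ ¬F) ∨ (x0 ∨ T)))
  step 5: ((x0 ∨ (¬x0 ∧ x0)) ∧ x0) ∧ (x0 ∧ ((¬x0 ∧ T) ∨ (x0 ∨ T)))
  step 6: ((x0 ∨ (¬x0 ∧ x0)) ∧ x0) ∧ (x0 ∧ (¬x0 ∨ (x0 ∨ T)))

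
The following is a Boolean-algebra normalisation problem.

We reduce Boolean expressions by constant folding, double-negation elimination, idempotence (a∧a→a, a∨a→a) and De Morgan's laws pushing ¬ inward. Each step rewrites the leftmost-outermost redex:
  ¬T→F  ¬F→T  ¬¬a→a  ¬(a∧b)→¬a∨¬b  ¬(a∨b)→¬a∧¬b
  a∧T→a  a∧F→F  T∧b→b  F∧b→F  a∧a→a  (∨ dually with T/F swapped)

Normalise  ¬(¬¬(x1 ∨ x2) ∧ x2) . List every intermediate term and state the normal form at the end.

  start: ¬(¬¬(x1 ∨ x2) ∧ x2)
  step 1: ¬¬¬(x1 ∨ x2) ∨ ¬x2
  step 2: ¬(x1 ∨ x2) ∨ ¬x2
  step 3: (¬x1 ∧ ¬x2) ∨ ¬x2

Answer: normal form = (¬x1 ∧ ¬x2) ∨ ¬x2  (in 3 steps)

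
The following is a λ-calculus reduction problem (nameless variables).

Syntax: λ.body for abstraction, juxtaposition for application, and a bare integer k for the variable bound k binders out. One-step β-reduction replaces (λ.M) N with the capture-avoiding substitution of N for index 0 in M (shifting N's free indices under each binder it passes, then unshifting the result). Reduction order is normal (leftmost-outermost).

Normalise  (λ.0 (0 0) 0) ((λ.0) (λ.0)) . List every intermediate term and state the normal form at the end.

Answer: normal form = λ.0  (in 8 steps)

Reduction:
  start: (λ.0 (0 0) 0) ((λ.0) (λ.0))
  [1] (λ.0) (λ.0) ((λ.0) (λ.0) ((λ.0) (λ.0))) ((λ.0) (λ.0))
  [2] (λ.0) ((λ.0) (λ.0) ((λ.0) (λ.0))) ((λ.0) (λ.0))
  [3] (λ.0) (λ.0) ((λ.0) (λ.0)) ((λ.0) (λ.0))
  [4] (λ.0) ((λ.0) (λ.0)) ((λ.0) (λ.0))
  [5] (λ.0) (λ.0) ((λ.0) (λ.0))
  [6] (λ.0) ((λ.0) (λ.0))
  [7] (λ.0) (λ.0)
  [8] λ.0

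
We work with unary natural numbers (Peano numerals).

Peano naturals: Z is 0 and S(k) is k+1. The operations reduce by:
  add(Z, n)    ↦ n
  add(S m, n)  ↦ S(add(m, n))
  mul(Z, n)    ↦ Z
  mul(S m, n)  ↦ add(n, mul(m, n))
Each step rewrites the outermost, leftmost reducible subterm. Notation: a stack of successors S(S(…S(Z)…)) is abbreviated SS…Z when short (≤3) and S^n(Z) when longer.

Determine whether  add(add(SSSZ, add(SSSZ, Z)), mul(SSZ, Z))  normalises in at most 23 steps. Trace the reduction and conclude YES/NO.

  start: add(add(SSSZ, add(SSSZ, Z)), mul(SSZ, Z))
  →1  add(S(add(SSZ, add(SSSZ, Z))), mul(SSZ, Z))
  →2  S(add(add(SSZ, add(SSSZ, Z)), mul(SSZ, Z)))
  →3  S(add(S(add(SZ, add(SSSZ, Z))), mul(SSZ, Z)))
  →4  S(S(add(add(SZ, add(SSSZ, Z)), mul(SSZ, Z))))
  →5  S(S(add(S(add(Z, add(SSSZ, Z))), mul(SSZ, Z))))
  →6  S(S(S(add(add(Z, add(SSSZ, Z)), mul(SSZ, Z)))))
  →7  S(S(S(add(add(SSSZ, Z), mul(SSZ, Z)))))
  →8  S(S(S(add(S(add(SSZ, Z)), mul(SSZ, Z)))))
  →9  S(S(S(S(add(add(SSZ, Z), mul(SSZ, Z))))))
  →10  S(S(S(S(add(S(add(SZ, Z)), mul(SSZ, Z))))))
  →11  S(S(S(S(S(add(add(SZ, Z), mul(SSZ, Z)))))))
  →12  S(S(S(S(S(add(S(add(Z, Z)), mul(SSZ, Z)))))))
  →13  S(S(S(S(S(S(add(add(Z, Z), mul(SSZ, Z))))))))
  →14  S(S(S(S(S(S(add(Z, mul(SSZ, Z))))))))
  →15  S(S(S(S(S(S(mul(SSZ, Z)))))))
  →16  S(S(S(S(S(S(add(Z, mul(SZ, Z))))))))
  →17  S(S(S(S(S(S(mul(SZ, Z)))))))
  →18  S(S(S(S(S(S(add(Z, mul(Z, Z))))))))
  →19  S(S(S(S(S(S(mul(Z, Z)))))))
  →20  S^6(Z)

Answer: YES — reaches normal form S^6(Z) in 20 ≤ 23 steps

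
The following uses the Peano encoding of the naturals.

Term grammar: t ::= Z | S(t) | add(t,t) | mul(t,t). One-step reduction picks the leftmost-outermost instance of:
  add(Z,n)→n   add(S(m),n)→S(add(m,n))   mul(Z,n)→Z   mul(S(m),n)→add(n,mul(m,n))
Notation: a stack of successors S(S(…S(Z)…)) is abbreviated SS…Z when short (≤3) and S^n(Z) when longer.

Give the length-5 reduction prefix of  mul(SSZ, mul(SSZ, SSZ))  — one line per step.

Answer: after 5 steps: S(add(S(add(Z, mul(SZ, SSZ))), mul(SZ, mul(SSZ, SSZ))))

Working:
  start: mul(SSZ, mul(SSZ, SSZ))
  step 1: add(mul(SSZ, SSZ), mul(SZ, mul(SSZ, SSZ)))
  step 2: add(add(SSZ, mul(SZ, SSZ)), mul(SZ, mul(SSZ, SSZ)))
  step 3: add(S(add(SZ, mul(SZ, SSZ))), mul(SZ, mul(SSZ, SSZ)))
  step 4: S(add(add(SZ, mul(SZ, SSZ)), mul(SZ, mul(SSZ, SSZ))))
  step 5: S(add(S(add(Z, mul(SZ, SSZ))), mul(SZ, mul(SSZ, SSZ))))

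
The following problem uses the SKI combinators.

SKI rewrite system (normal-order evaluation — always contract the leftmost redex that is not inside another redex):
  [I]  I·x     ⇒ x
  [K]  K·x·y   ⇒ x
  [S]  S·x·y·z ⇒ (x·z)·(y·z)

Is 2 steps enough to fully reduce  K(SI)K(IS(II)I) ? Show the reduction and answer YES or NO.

Answer: NO — after 2 steps the term is SI(S(II)I), not yet normal

Derivation:
  start: K(SI)K(IS(II)I)
  →1  SI(IS(II)I)
  →2  SI(S(II)I)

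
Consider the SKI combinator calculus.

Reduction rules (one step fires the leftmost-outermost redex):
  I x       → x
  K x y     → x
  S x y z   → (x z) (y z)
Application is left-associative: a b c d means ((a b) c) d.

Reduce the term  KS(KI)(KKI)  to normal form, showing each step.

  start: KS(KI)(KKI)
  →1  S(KKI)
  →2  SK

Answer: normal form = SK  (in 2 steps)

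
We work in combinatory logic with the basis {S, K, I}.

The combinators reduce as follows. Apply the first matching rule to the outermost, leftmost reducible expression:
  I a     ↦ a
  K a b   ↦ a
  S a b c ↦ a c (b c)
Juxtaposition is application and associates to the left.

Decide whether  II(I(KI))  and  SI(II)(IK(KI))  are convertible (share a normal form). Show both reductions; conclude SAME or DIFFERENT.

Answer: SAME — A ⇓ KI, B ⇓ KI

Working:
Term A:
  start: II(I(KI))
  step 1: I(I(KI))
  step 2: I(KI)
  step 3: KI

Term B:
  start: SI(II)(IK(KI))
  step 1: I(IK(KI))(II(IK(KI)))
  step 2: IK(KI)(II(IK(KI)))
  step 3: K(KI)(II(IK(KI)))
  step 4: KI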